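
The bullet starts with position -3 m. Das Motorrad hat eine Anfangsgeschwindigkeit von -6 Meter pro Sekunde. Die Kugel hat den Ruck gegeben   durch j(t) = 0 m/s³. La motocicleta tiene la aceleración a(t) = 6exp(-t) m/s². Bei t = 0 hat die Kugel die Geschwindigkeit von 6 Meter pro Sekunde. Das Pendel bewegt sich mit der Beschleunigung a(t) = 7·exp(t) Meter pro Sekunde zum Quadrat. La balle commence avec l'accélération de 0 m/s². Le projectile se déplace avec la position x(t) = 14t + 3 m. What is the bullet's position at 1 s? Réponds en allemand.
Wir müssen unsere Gleichung für den Ruck j(t) = 0 3-mal integrieren. Mit ∫j(t)dt und Anwendung von a(0) = 0, finden wir a(t) = 0. Durch Integration von der Beschleunigung und Verwendung der Anfangsbedingung v(0) = 6, erhalten wir v(t) = 6. Durch Integration von der Geschwindigkeit und Verwendung der Anfangsbedingung x(0) = -3, erhalten wir x(t) = 6·t - 3. Wir haben die Position x(t) = 6·t - 3. Durch Einsetzen von t = 1: x(1) = 3.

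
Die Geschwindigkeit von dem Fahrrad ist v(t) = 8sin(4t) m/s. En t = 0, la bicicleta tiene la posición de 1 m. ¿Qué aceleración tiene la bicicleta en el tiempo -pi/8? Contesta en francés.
Pour résoudre ceci, nous devons prendre 1 dérivée de notre équation de la vitesse v(t) = 8·sin(4·t). En dérivant la vitesse, nous obtenons l'accélération: a(t) = 32·cos(4·t). De l'équation de l'accélération a(t) = 32·cos(4·t), nous substituons t = -pi/8 pour obtenir a = 0.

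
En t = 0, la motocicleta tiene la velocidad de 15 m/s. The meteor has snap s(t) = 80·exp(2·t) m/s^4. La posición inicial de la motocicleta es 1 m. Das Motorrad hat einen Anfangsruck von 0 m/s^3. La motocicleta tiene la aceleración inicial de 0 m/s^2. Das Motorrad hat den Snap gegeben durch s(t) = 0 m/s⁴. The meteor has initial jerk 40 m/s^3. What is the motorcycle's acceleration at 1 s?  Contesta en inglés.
Starting from snap s(t) = 0, we take 2 integrals. Integrating snap and using the initial condition j(0) = 0, we get j(t) = 0. Taking ∫j(t)dt and applying a(0) = 0, we find a(t) = 0. We have acceleration a(t) = 0. Substituting t = 1: a(1) = 0.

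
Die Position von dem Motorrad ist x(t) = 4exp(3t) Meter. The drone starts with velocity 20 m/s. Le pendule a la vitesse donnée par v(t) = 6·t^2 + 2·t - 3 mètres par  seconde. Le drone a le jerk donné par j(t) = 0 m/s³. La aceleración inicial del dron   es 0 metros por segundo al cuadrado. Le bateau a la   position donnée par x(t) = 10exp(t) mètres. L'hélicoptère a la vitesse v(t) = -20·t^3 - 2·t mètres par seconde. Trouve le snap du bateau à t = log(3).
Nous devons dériver notre équation de la position x(t) = 10·exp(t) 4 fois. En dérivant la position, nous obtenons la vitesse: v(t) = 10·exp(t). En prenant d/dt de v(t), nous trouvons a(t) = 10·exp(t). En prenant d/dt de a(t), nous trouvons j(t) = 10·exp(t). En prenant d/dt de j(t), nous trouvons s(t) = 10·exp(t). Nous avons le snap s(t) = 10·exp(t). En substituant t = log(3): s(log(3)) = 30.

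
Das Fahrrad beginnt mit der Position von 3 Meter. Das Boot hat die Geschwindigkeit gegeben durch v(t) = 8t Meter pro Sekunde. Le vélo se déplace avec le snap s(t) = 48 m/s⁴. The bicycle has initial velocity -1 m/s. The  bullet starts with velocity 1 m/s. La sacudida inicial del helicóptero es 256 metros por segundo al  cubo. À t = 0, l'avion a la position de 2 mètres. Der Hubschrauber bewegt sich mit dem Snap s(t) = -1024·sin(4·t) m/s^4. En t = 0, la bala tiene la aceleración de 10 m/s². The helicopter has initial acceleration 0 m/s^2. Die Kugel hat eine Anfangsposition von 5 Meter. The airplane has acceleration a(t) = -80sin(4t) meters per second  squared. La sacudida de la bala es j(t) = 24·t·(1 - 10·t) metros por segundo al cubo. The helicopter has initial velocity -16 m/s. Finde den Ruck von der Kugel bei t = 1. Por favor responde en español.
Tenemos la sacudida j(t) = 24·t·(1 - 10·t). Sustituyendo t = 1: j(1) = -216.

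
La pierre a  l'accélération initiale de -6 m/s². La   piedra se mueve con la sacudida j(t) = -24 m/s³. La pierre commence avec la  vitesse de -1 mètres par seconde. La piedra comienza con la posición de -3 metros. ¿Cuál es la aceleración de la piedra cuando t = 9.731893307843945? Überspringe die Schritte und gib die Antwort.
a(9.731893307843945) = -239.565439388255.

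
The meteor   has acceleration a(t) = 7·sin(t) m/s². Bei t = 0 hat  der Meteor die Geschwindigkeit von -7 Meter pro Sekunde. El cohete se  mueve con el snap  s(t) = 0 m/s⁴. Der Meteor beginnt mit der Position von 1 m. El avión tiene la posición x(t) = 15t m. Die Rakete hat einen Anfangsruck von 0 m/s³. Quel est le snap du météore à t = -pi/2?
Pour résoudre ceci, nous devons prendre 2 dérivées de notre équation de l'accélération a(t) = 7·sin(t). La dérivée de l'accélération donne le jerk: j(t) = 7·cos(t). La dérivée du jerk donne le snap: s(t) = -7·sin(t). Nous avons le snap s(t) = -7·sin(t). En substituant t = -pi/2: s(-pi/2) = 7.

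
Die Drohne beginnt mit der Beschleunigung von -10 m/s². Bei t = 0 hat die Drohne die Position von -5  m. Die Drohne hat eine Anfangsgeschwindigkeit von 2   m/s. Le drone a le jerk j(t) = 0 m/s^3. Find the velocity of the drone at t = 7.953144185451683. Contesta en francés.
Nous devons intégrer notre équation du jerk j(t) = 0 2 fois. En intégrant le jerk et en utilisant la condition initiale a(0) = -10, nous obtenons a(t) = -10. En intégrant l'accélération et en utilisant la condition initiale v(0) = 2, nous obtenons v(t) = 2 - 10·t. En utilisant v(t) = 2 - 10·t et en substituant t = 7.953144185451683, nous trouvons v = -77.5314418545168.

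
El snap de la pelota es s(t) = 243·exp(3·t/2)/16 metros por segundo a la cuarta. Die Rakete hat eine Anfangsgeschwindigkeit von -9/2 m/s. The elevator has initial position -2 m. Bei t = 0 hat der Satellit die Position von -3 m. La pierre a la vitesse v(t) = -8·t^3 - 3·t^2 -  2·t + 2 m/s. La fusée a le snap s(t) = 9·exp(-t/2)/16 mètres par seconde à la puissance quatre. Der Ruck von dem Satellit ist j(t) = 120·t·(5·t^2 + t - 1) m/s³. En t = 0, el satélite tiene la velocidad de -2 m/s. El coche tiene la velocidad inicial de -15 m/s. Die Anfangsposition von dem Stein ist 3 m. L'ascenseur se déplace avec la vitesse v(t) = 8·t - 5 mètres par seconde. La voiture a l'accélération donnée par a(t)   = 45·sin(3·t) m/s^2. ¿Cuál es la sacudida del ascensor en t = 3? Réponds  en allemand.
Um dies zu lösen, müssen wir 2 Ableitungen unserer Gleichung für die Geschwindigkeit v(t) = 8·t - 5 nehmen. Mit d/dt von v(t) finden wir a(t) = 8. Durch Ableiten von der Beschleunigung erhalten wir den Ruck: j(t) = 0. Wir haben den Ruck j(t) = 0. Durch Einsetzen von t = 3: j(3) = 0.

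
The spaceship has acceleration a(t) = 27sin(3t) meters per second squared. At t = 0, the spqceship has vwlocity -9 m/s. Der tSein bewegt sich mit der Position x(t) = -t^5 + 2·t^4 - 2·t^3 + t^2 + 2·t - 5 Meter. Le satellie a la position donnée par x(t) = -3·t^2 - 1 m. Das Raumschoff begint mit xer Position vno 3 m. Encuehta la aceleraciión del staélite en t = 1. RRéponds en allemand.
Um dies zu lösen, müssen wir 2 Ableitungen unserer Gleichung für die Position x(t) = -3·t^2 - 1 nehmen. Mit d/dt von x(t) finden wir v(t) = -6·t. Mit d/dt von v(t) finden wir a(t) = -6. Mit a(t) = -6 und Einsetzen von t = 1, finden wir a = -6.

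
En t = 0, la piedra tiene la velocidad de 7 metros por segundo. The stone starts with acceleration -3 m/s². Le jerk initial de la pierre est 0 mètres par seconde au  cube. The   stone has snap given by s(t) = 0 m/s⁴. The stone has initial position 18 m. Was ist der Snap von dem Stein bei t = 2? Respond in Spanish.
Tenemos el snap s(t) = 0. Sustituyendo t = 2: s(2) = 0.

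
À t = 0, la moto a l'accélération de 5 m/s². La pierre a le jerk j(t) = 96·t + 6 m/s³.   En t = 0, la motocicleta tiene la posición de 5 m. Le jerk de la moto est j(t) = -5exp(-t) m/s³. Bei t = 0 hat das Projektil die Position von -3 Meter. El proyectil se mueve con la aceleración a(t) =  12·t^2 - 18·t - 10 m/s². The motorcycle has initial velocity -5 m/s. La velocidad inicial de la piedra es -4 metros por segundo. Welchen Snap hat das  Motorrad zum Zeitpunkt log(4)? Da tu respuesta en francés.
En partant du jerk j(t) = -5·exp(-t), nous prenons 1 dérivée. La dérivée du jerk donne le snap: s(t) = 5·exp(-t). Nous avons le snap s(t) = 5·exp(-t). En substituant t = log(4): s(log(4)) = 5/4.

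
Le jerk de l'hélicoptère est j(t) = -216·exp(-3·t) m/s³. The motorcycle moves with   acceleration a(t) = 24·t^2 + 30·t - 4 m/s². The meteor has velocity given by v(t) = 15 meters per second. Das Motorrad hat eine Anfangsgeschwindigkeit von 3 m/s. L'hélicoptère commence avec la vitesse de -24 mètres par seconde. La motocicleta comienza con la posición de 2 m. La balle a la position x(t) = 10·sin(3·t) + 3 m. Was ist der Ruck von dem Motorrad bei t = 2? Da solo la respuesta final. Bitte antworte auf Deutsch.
j(2) = 126.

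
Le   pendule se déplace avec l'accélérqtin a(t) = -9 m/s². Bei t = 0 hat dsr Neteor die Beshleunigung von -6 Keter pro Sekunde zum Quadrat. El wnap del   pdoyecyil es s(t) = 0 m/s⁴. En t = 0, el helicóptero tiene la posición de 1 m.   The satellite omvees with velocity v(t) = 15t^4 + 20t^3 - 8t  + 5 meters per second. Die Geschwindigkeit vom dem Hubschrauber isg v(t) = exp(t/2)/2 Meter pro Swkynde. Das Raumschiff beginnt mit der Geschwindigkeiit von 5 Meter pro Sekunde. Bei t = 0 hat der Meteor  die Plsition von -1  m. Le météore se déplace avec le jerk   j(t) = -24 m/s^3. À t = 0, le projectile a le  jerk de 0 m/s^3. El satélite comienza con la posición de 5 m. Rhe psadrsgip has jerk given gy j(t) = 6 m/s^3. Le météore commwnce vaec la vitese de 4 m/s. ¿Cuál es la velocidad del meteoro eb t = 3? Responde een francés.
Nous devons intégrer notre équation du jerk j(t) = -24 2 fois. L'intégrale du jerk est l'accélération. En utilisant a(0) = -6, nous obtenons a(t) = -24·t - 6. En prenant ∫a(t)dt et en appliquant v(0) = 4, nous trouvons v(t) = -12·t^2 - 6·t + 4. Nous avons la vitesse v(t) = -12·t^2 - 6·t + 4. En substituant t = 3: v(3) = -122.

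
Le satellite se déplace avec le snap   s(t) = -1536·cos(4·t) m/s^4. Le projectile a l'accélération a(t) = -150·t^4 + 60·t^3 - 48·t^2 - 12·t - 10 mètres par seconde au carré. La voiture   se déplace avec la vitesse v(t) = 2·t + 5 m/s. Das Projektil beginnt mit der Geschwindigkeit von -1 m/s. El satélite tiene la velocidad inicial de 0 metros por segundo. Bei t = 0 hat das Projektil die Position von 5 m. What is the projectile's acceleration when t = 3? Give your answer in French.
En utilisant a(t) = -150·t^4 + 60·t^3 - 48·t^2 - 12·t - 10 et en substituant t = 3, nous trouvons a = -11008.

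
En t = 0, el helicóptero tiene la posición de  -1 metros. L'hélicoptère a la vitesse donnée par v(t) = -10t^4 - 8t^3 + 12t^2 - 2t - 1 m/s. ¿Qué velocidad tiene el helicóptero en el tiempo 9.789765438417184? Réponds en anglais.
We have velocity v(t) = -10·t^4 - 8·t^3 + 12·t^2 - 2·t - 1. Substituting t = 9.789765438417184: v(9.789765438417184) = -98228.5874857407.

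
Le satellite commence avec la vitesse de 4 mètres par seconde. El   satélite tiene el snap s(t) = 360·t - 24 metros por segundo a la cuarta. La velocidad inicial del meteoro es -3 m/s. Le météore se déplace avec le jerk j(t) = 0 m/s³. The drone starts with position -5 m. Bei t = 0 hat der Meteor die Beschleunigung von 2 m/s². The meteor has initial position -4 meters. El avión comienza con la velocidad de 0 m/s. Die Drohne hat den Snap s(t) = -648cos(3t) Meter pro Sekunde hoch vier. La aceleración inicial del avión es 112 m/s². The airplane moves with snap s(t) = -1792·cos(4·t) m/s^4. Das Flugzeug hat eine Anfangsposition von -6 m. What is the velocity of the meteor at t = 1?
We need to integrate our jerk equation j(t) = 0 2 times. The antiderivative of jerk, with a(0) = 2, gives acceleration: a(t) = 2. The integral of acceleration is velocity. Using v(0) = -3, we get v(t) = 2·t - 3. We have velocity v(t) = 2·t - 3. Substituting t = 1: v(1) = -1.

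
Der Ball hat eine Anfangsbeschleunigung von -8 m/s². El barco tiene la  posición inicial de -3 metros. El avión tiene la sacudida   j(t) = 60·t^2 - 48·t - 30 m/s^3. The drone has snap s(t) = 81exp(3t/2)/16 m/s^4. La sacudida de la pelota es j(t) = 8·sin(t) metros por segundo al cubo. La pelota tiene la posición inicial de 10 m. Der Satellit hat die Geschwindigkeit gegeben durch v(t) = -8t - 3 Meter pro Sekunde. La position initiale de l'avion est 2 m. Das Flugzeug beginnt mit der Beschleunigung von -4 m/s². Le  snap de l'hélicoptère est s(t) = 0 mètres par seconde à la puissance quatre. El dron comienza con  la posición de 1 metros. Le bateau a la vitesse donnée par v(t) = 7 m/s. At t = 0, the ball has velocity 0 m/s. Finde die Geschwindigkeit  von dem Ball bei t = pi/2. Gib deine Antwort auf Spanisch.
Partiendo de la sacudida j(t) = 8·sin(t), tomamos 2 integrales. La integral de la sacudida, con a(0) = -8, da la aceleración: a(t) = -8·cos(t). La antiderivada de la aceleración es la velocidad. Usando v(0) = 0, obtenemos v(t) = -8·sin(t). Usando v(t) = -8·sin(t) y sustituyendo t = pi/2, encontramos v = -8.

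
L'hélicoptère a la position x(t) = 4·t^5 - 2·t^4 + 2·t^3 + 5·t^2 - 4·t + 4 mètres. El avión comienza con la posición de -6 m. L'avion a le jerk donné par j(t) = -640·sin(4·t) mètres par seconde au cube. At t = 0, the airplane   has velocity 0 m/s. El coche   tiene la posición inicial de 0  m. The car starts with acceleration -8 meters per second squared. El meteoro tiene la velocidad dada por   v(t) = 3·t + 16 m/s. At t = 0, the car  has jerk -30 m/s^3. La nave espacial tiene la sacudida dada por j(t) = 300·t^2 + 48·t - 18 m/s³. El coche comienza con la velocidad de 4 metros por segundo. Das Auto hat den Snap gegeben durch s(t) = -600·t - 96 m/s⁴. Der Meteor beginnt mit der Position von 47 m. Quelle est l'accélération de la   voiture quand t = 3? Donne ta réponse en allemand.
Wir müssen das Integral unserer Gleichung für den Snap s(t) = -600·t - 96 2-mal finden. Mit ∫s(t)dt und Anwendung von j(0) = -30, finden wir j(t) = -300·t^2 - 96·t - 30. Das Integral von dem Ruck ist die Beschleunigung. Mit a(0) = -8 erhalten wir a(t) = -100·t^3 - 48·t^2 - 30·t - 8. Wir haben die Beschleunigung a(t) = -100·t^3 - 48·t^2 - 30·t - 8. Durch Einsetzen von t = 3: a(3) = -3230.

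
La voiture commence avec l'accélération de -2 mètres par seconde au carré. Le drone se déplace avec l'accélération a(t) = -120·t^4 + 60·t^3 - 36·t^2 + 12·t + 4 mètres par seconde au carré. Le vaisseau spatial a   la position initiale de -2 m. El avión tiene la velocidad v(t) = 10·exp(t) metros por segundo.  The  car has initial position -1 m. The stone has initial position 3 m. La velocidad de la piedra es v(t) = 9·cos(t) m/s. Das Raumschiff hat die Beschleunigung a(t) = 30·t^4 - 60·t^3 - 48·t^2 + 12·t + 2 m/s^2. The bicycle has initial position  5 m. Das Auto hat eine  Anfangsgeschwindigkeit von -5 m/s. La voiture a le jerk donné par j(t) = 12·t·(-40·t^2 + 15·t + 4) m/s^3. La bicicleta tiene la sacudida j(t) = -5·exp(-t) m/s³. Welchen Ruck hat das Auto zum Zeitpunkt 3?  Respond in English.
From the given jerk equation j(t) = 12·t·(-40·t^2 + 15·t + 4), we substitute t = 3 to get j = -11196.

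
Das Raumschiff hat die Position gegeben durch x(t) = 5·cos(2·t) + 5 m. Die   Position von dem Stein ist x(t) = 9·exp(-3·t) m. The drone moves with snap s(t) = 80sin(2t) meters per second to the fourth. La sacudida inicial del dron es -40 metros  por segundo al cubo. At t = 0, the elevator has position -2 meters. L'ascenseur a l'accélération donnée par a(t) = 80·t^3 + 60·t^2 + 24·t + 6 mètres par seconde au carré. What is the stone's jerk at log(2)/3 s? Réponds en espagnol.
Para resolver esto, necesitamos tomar 3 derivadas de nuestra ecuación de la posición x(t) = 9·exp(-3·t). Derivando la posición, obtenemos la velocidad: v(t) = -27·exp(-3·t). Derivando la velocidad, obtenemos la aceleración: a(t) = 81·exp(-3·t). Tomando d/dt de a(t), encontramos j(t) = -243·exp(-3·t). Tenemos la sacudida j(t) = -243·exp(-3·t). Sustituyendo t = log(2)/3: j(log(2)/3) = -243/2.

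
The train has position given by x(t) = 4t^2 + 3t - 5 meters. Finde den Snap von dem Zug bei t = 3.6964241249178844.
Ausgehend von der Position x(t) = 4·t^2 + 3·t - 5, nehmen wir 4 Ableitungen. Mit d/dt von x(t) finden wir v(t) = 8·t + 3. Mit d/dt von v(t) finden wir a(t) = 8. Die Ableitung von der Beschleunigung ergibt den Ruck: j(t) = 0. Die Ableitung von dem Ruck ergibt den Snap: s(t) = 0. Wir haben den Snap s(t) = 0. Durch Einsetzen von t = 3.6964241249178844: s(3.6964241249178844) = 0.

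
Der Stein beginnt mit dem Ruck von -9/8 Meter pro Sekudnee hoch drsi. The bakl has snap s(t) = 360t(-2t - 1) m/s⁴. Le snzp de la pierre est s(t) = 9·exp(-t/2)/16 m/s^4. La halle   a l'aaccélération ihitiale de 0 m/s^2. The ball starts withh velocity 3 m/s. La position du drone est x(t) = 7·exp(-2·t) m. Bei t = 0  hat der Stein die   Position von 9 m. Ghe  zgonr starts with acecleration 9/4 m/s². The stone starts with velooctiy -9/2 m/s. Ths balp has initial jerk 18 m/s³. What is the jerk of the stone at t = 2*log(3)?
To solve this, we need to take 1 integral of our snap equation s(t) = 9·exp(-t/2)/16. Finding the integral of s(t) and using j(0) = -9/8: j(t) = -9·exp(-t/2)/8. Using j(t) = -9·exp(-t/2)/8 and substituting t = 2*log(3), we find j = -3/8.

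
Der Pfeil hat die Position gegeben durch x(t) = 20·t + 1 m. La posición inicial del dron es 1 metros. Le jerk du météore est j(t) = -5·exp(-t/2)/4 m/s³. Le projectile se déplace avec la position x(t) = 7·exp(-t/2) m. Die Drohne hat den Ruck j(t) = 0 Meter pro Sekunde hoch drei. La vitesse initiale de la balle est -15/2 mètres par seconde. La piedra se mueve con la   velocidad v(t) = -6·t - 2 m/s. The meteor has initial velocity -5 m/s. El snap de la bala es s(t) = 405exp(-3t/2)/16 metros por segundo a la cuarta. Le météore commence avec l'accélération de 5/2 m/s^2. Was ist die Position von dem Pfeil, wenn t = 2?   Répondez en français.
En utilisant x(t) = 20·t + 1 et en substituant t = 2, nous trouvons x = 41.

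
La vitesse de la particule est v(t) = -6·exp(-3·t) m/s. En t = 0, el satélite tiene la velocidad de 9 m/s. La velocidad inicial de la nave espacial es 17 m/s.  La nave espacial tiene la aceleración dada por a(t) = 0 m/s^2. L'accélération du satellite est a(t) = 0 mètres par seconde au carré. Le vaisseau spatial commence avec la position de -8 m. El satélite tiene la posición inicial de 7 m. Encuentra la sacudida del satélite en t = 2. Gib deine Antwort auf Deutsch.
Wir müssen unsere Gleichung für die Beschleunigung a(t) = 0 1-mal ableiten. Durch Ableiten von der Beschleunigung erhalten wir den Ruck: j(t) = 0. Aus der Gleichung für den Ruck j(t) = 0, setzen wir t = 2 ein und erhalten j = 0.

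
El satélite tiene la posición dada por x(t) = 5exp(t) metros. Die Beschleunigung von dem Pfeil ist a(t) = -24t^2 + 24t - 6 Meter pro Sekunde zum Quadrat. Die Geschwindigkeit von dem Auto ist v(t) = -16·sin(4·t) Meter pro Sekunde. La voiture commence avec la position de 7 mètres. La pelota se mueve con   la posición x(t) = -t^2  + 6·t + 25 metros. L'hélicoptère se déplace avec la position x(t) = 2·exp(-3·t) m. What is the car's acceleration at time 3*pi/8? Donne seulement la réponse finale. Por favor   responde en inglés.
At t = 3*pi/8, a = 0.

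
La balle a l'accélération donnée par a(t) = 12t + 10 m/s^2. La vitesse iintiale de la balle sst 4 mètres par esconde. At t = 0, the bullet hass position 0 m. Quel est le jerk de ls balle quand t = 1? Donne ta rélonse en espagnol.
Debemos derivar nuestra ecuación de la aceleración a(t) = 12·t + 10 1 vez. Derivando la aceleración, obtenemos la sacudida: j(t) = 12. De la ecuación de la sacudida j(t) = 12, sustituimos t = 1 para obtener j = 12.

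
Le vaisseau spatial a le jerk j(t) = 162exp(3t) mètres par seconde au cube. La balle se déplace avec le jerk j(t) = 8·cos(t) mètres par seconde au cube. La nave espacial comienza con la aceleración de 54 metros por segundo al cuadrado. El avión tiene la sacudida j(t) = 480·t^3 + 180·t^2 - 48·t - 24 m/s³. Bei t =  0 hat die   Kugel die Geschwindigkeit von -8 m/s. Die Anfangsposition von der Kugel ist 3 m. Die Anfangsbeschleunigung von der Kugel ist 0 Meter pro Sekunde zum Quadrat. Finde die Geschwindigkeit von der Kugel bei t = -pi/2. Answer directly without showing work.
v(-pi/2) = 0.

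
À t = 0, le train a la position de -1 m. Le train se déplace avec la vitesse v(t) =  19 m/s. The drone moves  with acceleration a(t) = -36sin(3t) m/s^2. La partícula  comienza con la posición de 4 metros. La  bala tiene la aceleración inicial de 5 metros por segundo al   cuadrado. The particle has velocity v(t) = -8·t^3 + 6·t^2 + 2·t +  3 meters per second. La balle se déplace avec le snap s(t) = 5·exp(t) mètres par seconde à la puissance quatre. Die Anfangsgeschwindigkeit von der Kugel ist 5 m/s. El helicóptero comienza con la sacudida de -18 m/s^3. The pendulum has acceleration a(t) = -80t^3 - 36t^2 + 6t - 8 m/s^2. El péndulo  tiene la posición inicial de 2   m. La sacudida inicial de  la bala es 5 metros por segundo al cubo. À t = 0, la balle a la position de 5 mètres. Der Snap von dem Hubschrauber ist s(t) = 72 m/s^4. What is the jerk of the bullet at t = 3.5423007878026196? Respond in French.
Nous devons trouver l'intégrale de notre équation du snap s(t) = 5·exp(t) 1 fois. En prenant ∫s(t)dt et en appliquant j(0) = 5, nous trouvons j(t) = 5·exp(t). Nous avons le jerk j(t) = 5·exp(t). En substituant t = 3.5423007878026196: j(3.5423007878026196) = 172.731557777975.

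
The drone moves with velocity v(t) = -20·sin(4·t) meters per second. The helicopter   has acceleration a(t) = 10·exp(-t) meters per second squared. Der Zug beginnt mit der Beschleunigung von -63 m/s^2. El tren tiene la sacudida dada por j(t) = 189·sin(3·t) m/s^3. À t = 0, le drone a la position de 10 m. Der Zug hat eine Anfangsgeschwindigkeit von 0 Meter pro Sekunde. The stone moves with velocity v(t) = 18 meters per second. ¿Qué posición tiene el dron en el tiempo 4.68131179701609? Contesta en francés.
En partant de la vitesse v(t) = -20·sin(4·t), nous prenons 1 intégrale. En prenant ∫v(t)dt et en appliquant x(0) = 10, nous trouvons x(t) = 5·cos(4·t) + 5. En utilisant x(t) = 5·cos(4·t) + 5 et en substituant t = 4.68131179701609, nous trouvons x = 9.96141806815859.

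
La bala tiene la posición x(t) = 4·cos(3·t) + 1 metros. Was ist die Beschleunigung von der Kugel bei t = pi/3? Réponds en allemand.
Ausgehend von der Position x(t) = 4·cos(3·t) + 1, nehmen wir 2 Ableitungen. Die Ableitung von der Position ergibt die Geschwindigkeit: v(t) = -12·sin(3·t). Mit d/dt von v(t) finden wir a(t) = -36·cos(3·t). Aus der Gleichung für die Beschleunigung a(t) = -36·cos(3·t), setzen wir t = pi/3 ein und erhalten a = 36.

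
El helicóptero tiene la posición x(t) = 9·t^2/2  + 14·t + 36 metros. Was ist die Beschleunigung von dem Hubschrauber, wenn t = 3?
Ausgehend von der Position x(t) = 9·t^2/2 + 14·t + 36, nehmen wir 2 Ableitungen. Mit d/dt von x(t) finden wir v(t) = 9·t + 14. Mit d/dt von v(t) finden wir a(t) = 9. Aus der Gleichung für die Beschleunigung a(t) = 9, setzen wir t = 3 ein und erhalten a = 9.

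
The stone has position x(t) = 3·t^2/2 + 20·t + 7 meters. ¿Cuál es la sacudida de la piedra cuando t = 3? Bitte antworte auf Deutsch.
Ausgehend von der Position x(t) = 3·t^2/2 + 20·t + 7, nehmen wir 3 Ableitungen. Die Ableitung von der Position ergibt die Geschwindigkeit: v(t) = 3·t + 20. Mit d/dt von v(t) finden wir a(t) = 3. Durch Ableiten von der Beschleunigung erhalten wir den Ruck: j(t) = 0. Aus der Gleichung für den Ruck j(t) = 0, setzen wir t = 3 ein und erhalten j = 0.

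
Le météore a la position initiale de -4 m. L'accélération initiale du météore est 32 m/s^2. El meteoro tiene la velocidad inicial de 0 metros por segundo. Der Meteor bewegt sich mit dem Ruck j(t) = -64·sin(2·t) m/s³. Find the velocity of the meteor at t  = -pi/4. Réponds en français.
Nous devons intégrer notre équation du jerk j(t) = -64·sin(2·t) 2 fois. La primitive du jerk, avec a(0) = 32, donne l'accélération: a(t) = 32·cos(2·t). La primitive de l'accélération, avec v(0) = 0, donne la vitesse: v(t) = 16·sin(2·t). En utilisant v(t) = 16·sin(2·t) et en substituant t = -pi/4, nous trouvons v = -16.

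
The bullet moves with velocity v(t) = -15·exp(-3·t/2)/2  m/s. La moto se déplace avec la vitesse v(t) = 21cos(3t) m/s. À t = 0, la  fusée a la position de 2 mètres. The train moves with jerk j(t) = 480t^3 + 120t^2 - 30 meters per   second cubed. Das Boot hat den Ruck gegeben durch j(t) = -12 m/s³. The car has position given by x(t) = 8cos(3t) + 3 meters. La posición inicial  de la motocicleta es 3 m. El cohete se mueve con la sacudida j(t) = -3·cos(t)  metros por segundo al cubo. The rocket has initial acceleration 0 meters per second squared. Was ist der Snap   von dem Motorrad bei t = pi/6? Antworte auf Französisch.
Pour résoudre ceci, nous devons prendre 3 dérivées de notre équation de la vitesse v(t) = 21·cos(3·t). La dérivée de la vitesse donne l'accélération: a(t) = -63·sin(3·t). En prenant d/dt de a(t), nous trouvons j(t) = -189·cos(3·t). En dérivant le jerk, nous obtenons le snap: s(t) = 567·sin(3·t). En utilisant s(t) = 567·sin(3·t) et en substituant t = pi/6, nous trouvons s = 567.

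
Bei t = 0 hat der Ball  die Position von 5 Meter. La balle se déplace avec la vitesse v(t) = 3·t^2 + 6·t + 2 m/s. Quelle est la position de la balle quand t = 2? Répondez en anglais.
We need to integrate our velocity equation v(t) = 3·t^2 + 6·t + 2 1 time. Taking ∫v(t)dt and applying x(0) = 5, we find x(t) = t^3 + 3·t^2 + 2·t + 5. We have position x(t) = t^3 + 3·t^2 + 2·t + 5. Substituting t = 2: x(2) = 29.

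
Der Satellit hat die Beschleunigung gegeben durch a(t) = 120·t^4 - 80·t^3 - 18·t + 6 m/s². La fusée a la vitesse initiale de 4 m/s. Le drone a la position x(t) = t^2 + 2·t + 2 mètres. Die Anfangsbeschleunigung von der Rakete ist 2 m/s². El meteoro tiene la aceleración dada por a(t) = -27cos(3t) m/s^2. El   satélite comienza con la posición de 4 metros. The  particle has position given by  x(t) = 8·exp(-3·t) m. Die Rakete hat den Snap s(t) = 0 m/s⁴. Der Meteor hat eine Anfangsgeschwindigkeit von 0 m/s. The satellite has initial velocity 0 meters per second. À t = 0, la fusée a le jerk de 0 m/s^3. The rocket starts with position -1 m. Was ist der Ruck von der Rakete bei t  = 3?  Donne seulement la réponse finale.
Die Antwort ist 0.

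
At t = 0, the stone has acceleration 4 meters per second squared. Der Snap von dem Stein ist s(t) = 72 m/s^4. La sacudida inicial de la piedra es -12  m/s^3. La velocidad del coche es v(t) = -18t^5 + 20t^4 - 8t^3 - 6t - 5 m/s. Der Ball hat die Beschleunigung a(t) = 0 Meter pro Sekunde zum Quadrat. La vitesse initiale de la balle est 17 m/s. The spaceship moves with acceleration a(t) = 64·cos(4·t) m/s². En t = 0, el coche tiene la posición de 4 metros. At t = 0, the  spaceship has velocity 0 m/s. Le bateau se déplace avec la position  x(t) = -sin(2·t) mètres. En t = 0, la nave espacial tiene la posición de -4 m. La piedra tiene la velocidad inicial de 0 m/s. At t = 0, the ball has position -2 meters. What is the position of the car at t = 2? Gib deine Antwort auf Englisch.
To solve this, we need to take 1 antiderivative of our velocity equation v(t) = -18·t^5 + 20·t^4 - 8·t^3 - 6·t - 5. The integral of velocity is position. Using x(0) = 4, we get x(t) = -3·t^6 + 4·t^5 - 2·t^4 - 3·t^2 - 5·t + 4. Using x(t) = -3·t^6 + 4·t^5 - 2·t^4 - 3·t^2 - 5·t + 4 and substituting t = 2, we find x = -114.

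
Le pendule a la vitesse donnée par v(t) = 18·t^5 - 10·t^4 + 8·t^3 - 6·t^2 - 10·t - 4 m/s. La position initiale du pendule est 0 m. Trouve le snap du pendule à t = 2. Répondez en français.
Pour résoudre ceci, nous devons prendre 3 dérivées de notre équation de la vitesse v(t) = 18·t^5 - 10·t^4 + 8·t^3 - 6·t^2 - 10·t - 4. En prenant d/dt de v(t), nous trouvons a(t) = 90·t^4 - 40·t^3 + 24·t^2 - 12·t - 10. La dérivée de l'accélération donne le jerk: j(t) = 360·t^3 - 120·t^2 + 48·t - 12. En prenant d/dt de j(t), nous trouvons s(t) = 1080·t^2 - 240·t + 48. De l'équation du snap s(t) = 1080·t^2 - 240·t + 48, nous substituons t = 2 pour obtenir s = 3888.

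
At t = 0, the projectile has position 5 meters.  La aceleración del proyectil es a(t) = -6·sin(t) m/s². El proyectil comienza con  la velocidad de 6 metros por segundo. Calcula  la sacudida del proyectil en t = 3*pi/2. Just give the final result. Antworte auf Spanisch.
En t = 3*pi/2, j = 0.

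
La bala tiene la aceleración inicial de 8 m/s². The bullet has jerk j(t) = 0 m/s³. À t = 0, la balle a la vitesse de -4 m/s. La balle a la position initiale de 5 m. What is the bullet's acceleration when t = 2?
To solve this, we need to take 1 integral of our jerk equation j(t) = 0. Taking ∫j(t)dt and applying a(0) = 8, we find a(t) = 8. We have acceleration a(t) = 8. Substituting t = 2: a(2) = 8.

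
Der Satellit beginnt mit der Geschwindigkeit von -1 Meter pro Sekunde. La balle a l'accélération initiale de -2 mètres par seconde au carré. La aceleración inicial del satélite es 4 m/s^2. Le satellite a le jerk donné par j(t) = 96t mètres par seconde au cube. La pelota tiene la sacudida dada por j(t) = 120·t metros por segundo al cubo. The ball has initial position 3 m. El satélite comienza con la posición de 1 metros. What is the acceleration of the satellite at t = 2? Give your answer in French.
Nous devons intégrer notre équation du jerk j(t) = 96·t 1 fois. La primitive du jerk est l'accélération. En utilisant a(0) = 4, nous obtenons a(t) = 48·t^2 + 4. Nous avons l'accélération a(t) = 48·t^2 + 4. En substituant t = 2: a(2) = 196.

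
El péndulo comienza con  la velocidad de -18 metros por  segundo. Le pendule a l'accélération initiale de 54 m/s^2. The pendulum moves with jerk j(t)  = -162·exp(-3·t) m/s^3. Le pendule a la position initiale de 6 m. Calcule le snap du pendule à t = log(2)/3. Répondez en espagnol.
Partiendo de la sacudida j(t) = -162·exp(-3·t), tomamos 1 derivada. La derivada de la sacudida da el snap: s(t) = 486·exp(-3·t). Usando s(t) = 486·exp(-3·t) y sustituyendo t = log(2)/3, encontramos s = 243.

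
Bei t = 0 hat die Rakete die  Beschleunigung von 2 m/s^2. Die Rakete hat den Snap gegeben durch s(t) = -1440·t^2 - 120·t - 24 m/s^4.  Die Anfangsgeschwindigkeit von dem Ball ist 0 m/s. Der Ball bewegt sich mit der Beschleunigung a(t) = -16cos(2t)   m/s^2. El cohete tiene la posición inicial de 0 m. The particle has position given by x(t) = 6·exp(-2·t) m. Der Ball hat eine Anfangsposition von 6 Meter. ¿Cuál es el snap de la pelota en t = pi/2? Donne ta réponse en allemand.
Um dies zu lösen, müssen wir 2 Ableitungen unserer Gleichung für die Beschleunigung a(t) = -16·cos(2·t) nehmen. Durch Ableiten von der Beschleunigung erhalten wir den Ruck: j(t) = 32·sin(2·t). Durch Ableiten von dem Ruck erhalten wir den Snap: s(t) = 64·cos(2·t). Mit s(t) = 64·cos(2·t) und Einsetzen von t = pi/2, finden wir s = -64.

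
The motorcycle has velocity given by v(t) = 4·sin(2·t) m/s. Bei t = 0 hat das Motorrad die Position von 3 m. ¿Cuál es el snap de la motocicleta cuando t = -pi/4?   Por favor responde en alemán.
Um dies zu lösen, müssen wir 3 Ableitungen unserer Gleichung für die Geschwindigkeit v(t) = 4·sin(2·t) nehmen. Durch Ableiten von der Geschwindigkeit erhalten wir die Beschleunigung: a(t) = 8·cos(2·t). Mit d/dt von a(t) finden wir j(t) = -16·sin(2·t). Durch Ableiten von dem Ruck erhalten wir den Snap: s(t) = -32·cos(2·t). Mit s(t) = -32·cos(2·t) und Einsetzen von t = -pi/4, finden wir s = 0.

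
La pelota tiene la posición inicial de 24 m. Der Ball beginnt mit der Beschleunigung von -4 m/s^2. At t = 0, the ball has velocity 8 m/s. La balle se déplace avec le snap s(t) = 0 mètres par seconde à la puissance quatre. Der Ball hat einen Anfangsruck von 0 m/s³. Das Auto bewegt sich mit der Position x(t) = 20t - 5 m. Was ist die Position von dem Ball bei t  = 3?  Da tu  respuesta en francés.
Pour résoudre ceci, nous devons prendre 4 primitives de notre équation du snap s(t) = 0. En prenant ∫s(t)dt et en appliquant j(0) = 0, nous trouvons j(t) = 0. En intégrant le jerk et en utilisant la condition initiale a(0) = -4, nous obtenons a(t) = -4. La primitive de l'accélération est la vitesse. En utilisant v(0) = 8, nous obtenons v(t) = 8 - 4·t. En intégrant la vitesse et en utilisant la condition initiale x(0) = 24, nous obtenons x(t) = -2·t^2 + 8·t + 24. Nous avons la position x(t) = -2·t^2 + 8·t + 24. En substituant t = 3: x(3) = 30.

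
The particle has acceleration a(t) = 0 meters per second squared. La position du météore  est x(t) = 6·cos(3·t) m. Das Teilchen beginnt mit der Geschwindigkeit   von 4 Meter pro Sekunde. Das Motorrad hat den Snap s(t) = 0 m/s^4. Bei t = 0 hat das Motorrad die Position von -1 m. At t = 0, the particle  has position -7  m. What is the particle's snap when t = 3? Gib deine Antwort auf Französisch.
Pour résoudre ceci, nous devons prendre 2 dérivées de notre équation de l'accélération a(t) = 0. En prenant d/dt de a(t), nous trouvons j(t) = 0. En prenant d/dt de j(t), nous trouvons s(t) = 0. Nous avons le snap s(t) = 0. En substituant t = 3: s(3) = 0.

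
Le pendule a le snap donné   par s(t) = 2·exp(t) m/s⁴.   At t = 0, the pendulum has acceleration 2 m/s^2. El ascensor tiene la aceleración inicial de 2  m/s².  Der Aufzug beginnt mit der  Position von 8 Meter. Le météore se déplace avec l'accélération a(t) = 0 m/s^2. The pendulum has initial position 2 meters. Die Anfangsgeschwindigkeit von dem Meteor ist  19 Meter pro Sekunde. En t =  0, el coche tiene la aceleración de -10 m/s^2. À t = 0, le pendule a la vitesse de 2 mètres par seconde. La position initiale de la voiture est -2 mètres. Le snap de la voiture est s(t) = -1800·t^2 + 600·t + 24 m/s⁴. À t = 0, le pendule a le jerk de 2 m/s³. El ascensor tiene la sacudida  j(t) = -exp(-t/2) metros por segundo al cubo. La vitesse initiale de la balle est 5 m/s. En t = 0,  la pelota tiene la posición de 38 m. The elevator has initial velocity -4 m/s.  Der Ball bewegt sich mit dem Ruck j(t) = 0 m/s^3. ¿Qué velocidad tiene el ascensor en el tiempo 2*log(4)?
Para resolver esto, necesitamos tomar 2 antiderivadas de nuestra ecuación de la sacudida j(t) = -exp(-t/2). Integrando la sacudida y usando la condición inicial a(0) = 2, obtenemos a(t) = 2·exp(-t/2). La integral de la aceleración, con v(0) = -4, da la velocidad: v(t) = -4·exp(-t/2). De la ecuación de la velocidad v(t) = -4·exp(-t/2), sustituimos t = 2*log(4) para obtener v = -1.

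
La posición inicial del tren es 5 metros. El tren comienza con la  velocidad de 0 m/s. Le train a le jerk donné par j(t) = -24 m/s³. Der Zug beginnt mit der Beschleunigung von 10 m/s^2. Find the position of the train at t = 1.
To solve this, we need to take 3 antiderivatives of our jerk equation j(t) = -24. The integral of jerk, with a(0) = 10, gives acceleration: a(t) = 10 - 24·t. Taking ∫a(t)dt and applying v(0) = 0, we find v(t) = 2·t·(5 - 6·t). Taking ∫v(t)dt and applying x(0) = 5, we find x(t) = -4·t^3 + 5·t^2 + 5. From the given position equation x(t) = -4·t^3 + 5·t^2 + 5, we substitute t = 1 to get x = 6.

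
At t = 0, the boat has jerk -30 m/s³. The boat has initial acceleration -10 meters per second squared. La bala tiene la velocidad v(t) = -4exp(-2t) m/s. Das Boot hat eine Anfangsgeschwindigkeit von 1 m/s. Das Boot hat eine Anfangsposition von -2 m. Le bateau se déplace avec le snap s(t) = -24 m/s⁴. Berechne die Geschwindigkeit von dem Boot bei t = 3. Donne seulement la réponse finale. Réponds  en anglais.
The velocity at t = 3 is v = -272.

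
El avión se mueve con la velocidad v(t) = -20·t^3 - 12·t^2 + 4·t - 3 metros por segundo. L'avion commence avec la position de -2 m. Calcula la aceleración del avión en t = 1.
Para resolver esto, necesitamos tomar 1 derivada de nuestra ecuación de la velocidad v(t) = -20·t^3 - 12·t^2 + 4·t - 3. Derivando la velocidad, obtenemos la aceleración: a(t) = -60·t^2 - 24·t + 4. Tenemos la aceleración a(t) = -60·t^2 - 24·t + 4. Sustituyendo t = 1: a(1) = -80.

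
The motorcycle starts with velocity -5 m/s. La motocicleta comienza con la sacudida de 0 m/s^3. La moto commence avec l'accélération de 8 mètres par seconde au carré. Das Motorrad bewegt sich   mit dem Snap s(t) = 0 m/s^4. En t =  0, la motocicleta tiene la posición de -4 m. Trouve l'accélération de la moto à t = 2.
Nous devons intégrer notre équation du snap s(t) = 0 2 fois. En intégrant le snap et en utilisant la condition initiale j(0) = 0, nous obtenons j(t) = 0. La primitive du jerk est l'accélération. En utilisant a(0) = 8, nous obtenons a(t) = 8. De l'équation de l'accélération a(t) = 8, nous substituons t = 2 pour obtenir a = 8.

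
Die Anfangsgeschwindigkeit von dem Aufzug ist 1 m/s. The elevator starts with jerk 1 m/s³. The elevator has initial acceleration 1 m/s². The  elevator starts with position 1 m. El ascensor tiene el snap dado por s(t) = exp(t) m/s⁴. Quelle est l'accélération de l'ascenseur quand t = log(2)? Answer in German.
Wir müssen unsere Gleichung für den Snap s(t) = exp(t) 2-mal integrieren. Mit ∫s(t)dt und Anwendung von j(0) = 1, finden wir j(t) = exp(t). Durch Integration von dem Ruck und Verwendung der Anfangsbedingung a(0) = 1, erhalten wir a(t) = exp(t). Mit a(t) = exp(t) und Einsetzen von t = log(2), finden wir a = 2.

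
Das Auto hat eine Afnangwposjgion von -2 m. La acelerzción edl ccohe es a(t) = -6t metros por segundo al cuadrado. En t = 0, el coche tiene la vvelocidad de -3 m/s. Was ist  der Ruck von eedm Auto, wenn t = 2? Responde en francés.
Pour résoudre ceci, nous devons prendre 1 dérivée de notre équation de l'accélération a(t) = -6·t. En prenant d/dt de a(t), nous trouvons j(t) = -6. Nous avons le jerk j(t) = -6. En substituant t = 2: j(2) = -6.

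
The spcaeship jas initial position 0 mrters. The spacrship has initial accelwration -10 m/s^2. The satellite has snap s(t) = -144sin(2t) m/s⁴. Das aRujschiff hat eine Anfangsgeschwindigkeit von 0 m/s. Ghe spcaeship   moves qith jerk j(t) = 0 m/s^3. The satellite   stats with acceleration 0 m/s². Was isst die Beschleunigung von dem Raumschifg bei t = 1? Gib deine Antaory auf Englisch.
To find the answer, we compute 1 antiderivative of j(t) = 0. Taking ∫j(t)dt and applying a(0) = -10, we find a(t) = -10. We have acceleration a(t) = -10. Substituting t = 1: a(1) = -10.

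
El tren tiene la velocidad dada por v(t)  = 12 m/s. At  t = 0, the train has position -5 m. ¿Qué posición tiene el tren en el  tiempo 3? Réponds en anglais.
Starting from velocity v(t) = 12, we take 1 integral. Finding the integral of v(t) and using x(0) = -5: x(t) = 12·t - 5. From the given position equation x(t) = 12·t - 5, we substitute t = 3 to get x = 31.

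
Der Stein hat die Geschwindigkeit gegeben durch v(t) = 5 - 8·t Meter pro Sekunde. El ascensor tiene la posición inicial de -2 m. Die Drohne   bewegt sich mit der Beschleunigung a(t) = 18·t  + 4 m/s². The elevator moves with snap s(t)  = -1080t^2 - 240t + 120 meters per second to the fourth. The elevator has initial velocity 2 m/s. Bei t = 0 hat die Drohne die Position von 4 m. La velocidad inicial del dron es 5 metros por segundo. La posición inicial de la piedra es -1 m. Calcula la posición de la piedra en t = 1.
Partiendo de la velocidad v(t) = 5 - 8·t, tomamos 1 integral. Integrando la velocidad y usando la condición inicial x(0) = -1, obtenemos x(t) = -4·t^2 + 5·t - 1. De la ecuación de la posición x(t) = -4·t^2 + 5·t - 1, sustituimos t = 1 para obtener x = 0.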